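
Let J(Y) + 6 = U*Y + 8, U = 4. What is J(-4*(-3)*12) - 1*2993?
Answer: -2415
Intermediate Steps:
J(Y) = 2 + 4*Y (J(Y) = -6 + (4*Y + 8) = -6 + (8 + 4*Y) = 2 + 4*Y)
J(-4*(-3)*12) - 1*2993 = (2 + 4*(-4*(-3)*12)) - 1*2993 = (2 + 4*(12*12)) - 2993 = (2 + 4*144) - 2993 = (2 + 576) - 2993 = 578 - 2993 = -2415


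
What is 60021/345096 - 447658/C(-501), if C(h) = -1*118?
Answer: 8582892647/2262296 ≈ 3793.9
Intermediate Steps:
C(h) = -118
60021/345096 - 447658/C(-501) = 60021/345096 - 447658/(-118) = 60021*(1/345096) - 447658*(-1/118) = 6669/38344 + 223829/59 = 8582892647/2262296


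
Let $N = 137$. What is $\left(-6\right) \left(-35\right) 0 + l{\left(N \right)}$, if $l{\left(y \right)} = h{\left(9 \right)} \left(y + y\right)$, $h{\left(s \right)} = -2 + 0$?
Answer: $-548$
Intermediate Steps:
$h{\left(s \right)} = -2$
$l{\left(y \right)} = - 4 y$ ($l{\left(y \right)} = - 2 \left(y + y\right) = - 2 \cdot 2 y = - 4 y$)
$\left(-6\right) \left(-35\right) 0 + l{\left(N \right)} = \left(-6\right) \left(-35\right) 0 - 548 = 210 \cdot 0 - 548 = 0 - 548 = -548$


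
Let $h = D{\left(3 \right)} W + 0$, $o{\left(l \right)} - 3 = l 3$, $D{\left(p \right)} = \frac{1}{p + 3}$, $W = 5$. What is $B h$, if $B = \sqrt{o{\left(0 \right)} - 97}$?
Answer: $\frac{5 i \sqrt{94}}{6} \approx 8.0795 i$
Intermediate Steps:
$D{\left(p \right)} = \frac{1}{3 + p}$
$o{\left(l \right)} = 3 + 3 l$ ($o{\left(l \right)} = 3 + l 3 = 3 + 3 l$)
$B = i \sqrt{94}$ ($B = \sqrt{\left(3 + 3 \cdot 0\right) - 97} = \sqrt{\left(3 + 0\right) - 97} = \sqrt{3 - 97} = \sqrt{-94} = i \sqrt{94} \approx 9.6954 i$)
$h = \frac{5}{6}$ ($h = \frac{1}{3 + 3} \cdot 5 + 0 = \frac{1}{6} \cdot 5 + 0 = \frac{5}{6} + 0 = \frac{5}{6} \approx 0.83333$)
$B h = i \sqrt{94} \cdot \frac{5}{6} = \frac{5 i \sqrt{94}}{6}$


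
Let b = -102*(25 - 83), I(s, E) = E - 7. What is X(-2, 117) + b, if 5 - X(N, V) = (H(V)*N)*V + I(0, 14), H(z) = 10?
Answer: 8254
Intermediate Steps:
I(s, E) = -7 + E
X(N, V) = -2 - 10*N*V (X(N, V) = 5 - ((10*N)*V + (-7 + 14)) = 5 - (10*N*V + 7) = 5 - (7 + 10*N*V) = 5 + (-7 - 10*N*V) = -2 - 10*N*V)
b = 5916 (b = -102*(-58) = 5916)
X(-2, 117) + b = (-2 - 10*(-2)*117) + 5916 = (-2 + 2340) + 5916 = 2338 + 5916 = 8254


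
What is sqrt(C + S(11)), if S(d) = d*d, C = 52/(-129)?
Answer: sqrt(2006853)/129 ≈ 10.982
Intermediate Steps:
C = -52/129 (C = 52*(-1/129) = -52/129 ≈ -0.40310)
S(d) = d**2
sqrt(C + S(11)) = sqrt(-52/129 + 11**2) = sqrt(-52/129 + 121) = sqrt(15557/129) = sqrt(2006853)/129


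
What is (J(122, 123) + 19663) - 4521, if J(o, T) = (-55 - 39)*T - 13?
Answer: 3567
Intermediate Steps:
J(o, T) = -13 - 94*T (J(o, T) = -94*T - 13 = -13 - 94*T)
(J(122, 123) + 19663) - 4521 = ((-13 - 94*123) + 19663) - 4521 = ((-13 - 11562) + 19663) - 4521 = (-11575 + 19663) - 4521 = 8088 - 4521 = 3567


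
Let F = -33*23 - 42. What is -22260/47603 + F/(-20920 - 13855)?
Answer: -735961497/1655394325 ≈ -0.44458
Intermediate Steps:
F = -801 (F = -759 - 42 = -801)
-22260/47603 + F/(-20920 - 13855) = -22260/47603 - 801/(-20920 - 13855) = -22260*1/47603 - 801/(-34775) = -22260/47603 - 801*(-1/34775) = -22260/47603 + 801/34775 = -735961497/1655394325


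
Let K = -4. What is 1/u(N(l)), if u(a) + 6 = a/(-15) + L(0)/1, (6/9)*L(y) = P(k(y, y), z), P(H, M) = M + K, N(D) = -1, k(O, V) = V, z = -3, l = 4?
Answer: -30/493 ≈ -0.060852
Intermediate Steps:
P(H, M) = -4 + M (P(H, M) = M - 4 = -4 + M)
L(y) = -21/2 (L(y) = 3*(-4 - 3)/2 = (3/2)*(-7) = -21/2)
u(a) = -33/2 - a/15 (u(a) = -6 + (a/(-15) - 21/2/1) = -6 + (a*(-1/15) - 21/2*1) = -6 + (-a/15 - 21/2) = -6 + (-21/2 - a/15) = -33/2 - a/15)
1/u(N(l)) = 1/(-33/2 - 1/15*(-1)) = 1/(-33/2 + 1/15) = 1/(-493/30) = -30/493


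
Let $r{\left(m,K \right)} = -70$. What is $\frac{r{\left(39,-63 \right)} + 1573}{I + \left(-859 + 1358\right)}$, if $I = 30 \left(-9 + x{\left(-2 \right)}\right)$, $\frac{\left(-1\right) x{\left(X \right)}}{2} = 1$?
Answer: $\frac{1503}{169} \approx 8.8935$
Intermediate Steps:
$x{\left(X \right)} = -2$ ($x{\left(X \right)} = \left(-2\right) 1 = -2$)
$I = -330$ ($I = 30 \left(-9 - 2\right) = 30 \left(-11\right) = -330$)
$\frac{r{\left(39,-63 \right)} + 1573}{I + \left(-859 + 1358\right)} = \frac{-70 + 1573}{-330 + \left(-859 + 1358\right)} = \frac{1503}{-330 + 499} = \frac{1503}{169}$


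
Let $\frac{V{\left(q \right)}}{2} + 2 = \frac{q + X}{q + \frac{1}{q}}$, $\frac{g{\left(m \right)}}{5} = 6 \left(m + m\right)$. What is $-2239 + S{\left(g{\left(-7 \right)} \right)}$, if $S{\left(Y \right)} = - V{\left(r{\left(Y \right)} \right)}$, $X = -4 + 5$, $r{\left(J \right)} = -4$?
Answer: $- \frac{38019}{17} \approx -2236.4$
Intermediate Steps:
$g{\left(m \right)} = 60 m$ ($g{\left(m \right)} = 5 \cdot 6 \left(m + m\right) = 5 \cdot 6 \cdot 2 m = 5 \cdot 12 m = 60 m$)
$X = 1$
$V{\left(q \right)} = -4 + \frac{2 \left(1 + q\right)}{q + \frac{1}{q}}$ ($V{\left(q \right)} = -4 + 2 \frac{q + 1}{q + \frac{1}{q}} = -4 + 2 \frac{1 + q}{q + \frac{1}{q}} = -4 + \frac{2 \left(1 + q\right)}{q + \frac{1}{q}}$)
$S{\left(Y \right)} = \frac{44}{17}$ ($S{\left(Y \right)} = - \frac{2 \left(-2 - 4 - \left(-4\right)^{2}\right)}{1 + \left(-4\right)^{2}} = - \frac{2 \left(-2 - 4 - 16\right)}{1 + 16} = - \frac{2 \left(-2 - 4 - 16\right)}{17} = - \frac{2 \left(-22\right)}{17} = \left(-1\right) \left(- \frac{44}{17}\right) = \frac{44}{17}$)
$-2239 + S{\left(g{\left(-7 \right)} \right)} = -2239 + \frac{44}{17} = - \frac{38019}{17}$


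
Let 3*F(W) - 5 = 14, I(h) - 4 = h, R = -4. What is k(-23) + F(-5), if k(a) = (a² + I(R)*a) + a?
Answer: 1537/3 ≈ 512.33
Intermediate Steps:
I(h) = 4 + h
k(a) = a + a² (k(a) = (a² + (4 - 4)*a) + a = (a² + 0*a) + a = (a² + 0) + a = a² + a = a + a²)
F(W) = 19/3 (F(W) = 5/3 + (⅓)*14 = 5/3 + 14/3 = 19/3)
k(-23) + F(-5) = -23*(1 - 23) + 19/3 = -23*(-22) + 19/3 = 506 + 19/3 = 1537/3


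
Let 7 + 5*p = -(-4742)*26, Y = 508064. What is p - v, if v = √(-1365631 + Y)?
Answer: 24657 - I*√857567 ≈ 24657.0 - 926.05*I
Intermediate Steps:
v = I*√857567 (v = √(-1365631 + 508064) = √(-857567) = I*√857567 ≈ 926.05*I)
p = 24657 (p = -7/5 + (-(-4742)*26)/5 = -7/5 + (-1*(-123292))/5 = -7/5 + (⅕)*123292 = -7/5 + 123292/5 = 24657)
p - v = 24657 - I*√857567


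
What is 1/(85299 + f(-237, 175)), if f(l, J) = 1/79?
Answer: 79/6738622 ≈ 1.1723e-5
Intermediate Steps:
f(l, J) = 1/79
1/(85299 + f(-237, 175)) = 1/(85299 + 1/79) = 1/(6738622/79) = 79/6738622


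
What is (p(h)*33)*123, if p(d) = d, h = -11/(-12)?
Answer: 14883/4 ≈ 3720.8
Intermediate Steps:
h = 11/12 (h = -11*(-1/12) = 11/12 ≈ 0.91667)
(p(h)*33)*123 = ((11/12)*33)*123 = (121/4)*123 = 14883/4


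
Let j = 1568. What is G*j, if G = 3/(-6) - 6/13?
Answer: -19600/13 ≈ -1507.7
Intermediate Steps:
G = -25/26 (G = 3*(-⅙) - 6*1/13 = -½ - 6/13 = -25/26 ≈ -0.96154)
G*j = -25/26*1568 = -19600/13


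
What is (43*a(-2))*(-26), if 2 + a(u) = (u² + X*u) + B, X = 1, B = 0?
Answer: 0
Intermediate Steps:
a(u) = -2 + u + u² (a(u) = -2 + ((u² + 1*u) + 0) = -2 + ((u² + u) + 0) = -2 + ((u + u²) + 0) = -2 + (u + u²) = -2 + u + u²)
(43*a(-2))*(-26) = (43*(-2 - 2 + (-2)²))*(-26) = (43*(-2 - 2 + 4))*(-26) = (43*0)*(-26) = 0*(-26) = 0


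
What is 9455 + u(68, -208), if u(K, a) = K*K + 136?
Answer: 14215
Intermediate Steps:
u(K, a) = 136 + K² (u(K, a) = K² + 136 = 136 + K²)
9455 + u(68, -208) = 9455 + (136 + 68²) = 9455 + (136 + 4624) = 9455 + 4760 = 14215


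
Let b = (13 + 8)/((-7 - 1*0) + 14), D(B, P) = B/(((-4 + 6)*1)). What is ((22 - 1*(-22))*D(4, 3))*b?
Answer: 264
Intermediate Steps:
D(B, P) = B/2 (D(B, P) = B/((2*1)) = B/2)
b = 3 (b = 21/((-7 + 0) + 14) = 21/(-7 + 14) = 21/7 = 21*(⅐) = 3)
((22 - 1*(-22))*D(4, 3))*b = ((22 - 1*(-22))*((½)*4))*3 = ((22 + 22)*2)*3 = (44*2)*3 = 88*3 = 264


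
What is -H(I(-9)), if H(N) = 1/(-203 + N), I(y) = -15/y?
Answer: 3/604 ≈ 0.0049669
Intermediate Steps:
-H(I(-9)) = -1/(-203 - 15/(-9)) = -1/(-203 - 15*(-1/9)) = -1/(-203 + 5/3) = -1/(-604/3) = -1*(-3/604) = 3/604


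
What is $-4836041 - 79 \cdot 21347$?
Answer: $-6522454$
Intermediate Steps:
$-4836041 - 79 \cdot 21347 = -4836041 - 1686413 = -6522454$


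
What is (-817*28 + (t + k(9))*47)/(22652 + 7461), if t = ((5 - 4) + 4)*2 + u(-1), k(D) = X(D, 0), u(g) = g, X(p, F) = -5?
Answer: -22688/30113 ≈ -0.75343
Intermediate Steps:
k(D) = -5
t = 9 (t = ((5 - 4) + 4)*2 - 1 = (1 + 4)*2 - 1 = 5*2 - 1 = 10 - 1 = 9)
(-817*28 + (t + k(9))*47)/(22652 + 7461) = (-817*28 + (9 - 5)*47)/(22652 + 7461) = (-22876 + 4*47)/30113 = (-22876 + 188)*(1/30113) = -22688*1/30113 = -22688/30113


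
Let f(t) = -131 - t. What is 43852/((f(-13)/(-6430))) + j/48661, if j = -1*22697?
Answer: 6860429843857/2870999 ≈ 2.3896e+6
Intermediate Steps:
j = -22697
43852/((f(-13)/(-6430))) + j/48661 = 43852/(((-131 - 1*(-13))/(-6430))) - 22697/48661 = 43852/(((-131 + 13)*(-1/6430))) - 22697*1/48661 = 43852/((-118*(-1/6430))) - 22697/48661 = 43852/(59/3215) - 22697/48661 = 43852*(3215/59) - 22697/48661 = 140984180/59 - 22697/48661 = 6860429843857/2870999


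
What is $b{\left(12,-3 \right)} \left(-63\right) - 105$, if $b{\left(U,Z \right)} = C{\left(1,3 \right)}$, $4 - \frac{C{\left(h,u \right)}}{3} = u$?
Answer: $-294$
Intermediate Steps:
$C{\left(h,u \right)} = 12 - 3 u$
$b{\left(U,Z \right)} = 3$ ($b{\left(U,Z \right)} = 12 - 9 = 3$)
$b{\left(12,-3 \right)} \left(-63\right) - 105 = 3 \left(-63\right) - 105 = -189 - 105 = -294$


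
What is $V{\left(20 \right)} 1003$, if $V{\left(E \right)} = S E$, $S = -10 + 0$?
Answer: $-200600$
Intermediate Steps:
$S = -10$
$V{\left(E \right)} = - 10 E$
$V{\left(20 \right)} 1003 = \left(-10\right) 20 \cdot 1003 = \left(-200\right) 1003 = -200600$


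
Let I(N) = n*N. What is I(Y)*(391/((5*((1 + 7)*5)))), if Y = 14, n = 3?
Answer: 8211/100 ≈ 82.110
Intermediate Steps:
I(N) = 3*N
I(Y)*(391/((5*((1 + 7)*5)))) = (3*14)*(391/((5*((1 + 7)*5)))) = 42*(391/((5*(8*5)))) = 42*(391/((5*40))) = 42*(391/200) = 8211/100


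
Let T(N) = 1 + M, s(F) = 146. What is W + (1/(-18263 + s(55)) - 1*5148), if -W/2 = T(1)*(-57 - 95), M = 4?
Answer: -65728477/18117 ≈ -3628.0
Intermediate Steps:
T(N) = 5 (T(N) = 1 + 4 = 5)
W = 1520 (W = -10*(-57 - 95) = -10*(-152) = -2*(-760) = 1520)
W + (1/(-18263 + s(55)) - 1*5148) = 1520 + (1/(-18263 + 146) - 1*5148) = 1520 + (1/(-18117) - 5148) = 1520 + (-1/18117 - 5148) = 1520 - 93266317/18117 = -65728477/18117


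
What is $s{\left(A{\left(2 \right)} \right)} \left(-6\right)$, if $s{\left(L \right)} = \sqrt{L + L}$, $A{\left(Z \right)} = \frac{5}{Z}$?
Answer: $- 6 \sqrt{5} \approx -13.416$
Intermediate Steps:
$s{\left(L \right)} = \sqrt{2} \sqrt{L}$ ($s{\left(L \right)} = \sqrt{2 L} = \sqrt{2} \sqrt{L}$)
$s{\left(A{\left(2 \right)} \right)} \left(-6\right) = \sqrt{2} \sqrt{\frac{5}{2}} \left(-6\right) = \sqrt{2} \frac{\sqrt{10}}{2} \left(-6\right) = \sqrt{5} \left(-6\right) = - 6 \sqrt{5}$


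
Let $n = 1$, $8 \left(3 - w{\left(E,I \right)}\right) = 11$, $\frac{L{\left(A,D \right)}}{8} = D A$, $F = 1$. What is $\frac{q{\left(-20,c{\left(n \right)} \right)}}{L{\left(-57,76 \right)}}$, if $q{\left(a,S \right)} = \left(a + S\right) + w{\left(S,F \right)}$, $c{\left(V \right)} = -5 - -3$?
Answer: $\frac{163}{277248} \approx 0.00058792$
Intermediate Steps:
$L{\left(A,D \right)} = 8 A D$ ($L{\left(A,D \right)} = 8 D A = 8 A D$)
$w{\left(E,I \right)} = \frac{13}{8}$ ($w{\left(E,I \right)} = 3 - \frac{11}{8} = \frac{13}{8}$)
$c{\left(V \right)} = -2$ ($c{\left(V \right)} = -5 + 3 = -2$)
$q{\left(a,S \right)} = \frac{13}{8} + S + a$ ($q{\left(a,S \right)} = \left(a + S\right) + \frac{13}{8} = \left(S + a\right) + \frac{13}{8} = \frac{13}{8} + S + a$)
$\frac{q{\left(-20,c{\left(n \right)} \right)}}{L{\left(-57,76 \right)}} = \frac{\frac{13}{8} - 2 - 20}{8 \left(-57\right) 76} = - \frac{163}{8 \left(-34656\right)} = \left(- \frac{163}{8}\right) \left(- \frac{1}{34656}\right) = \frac{163}{277248}$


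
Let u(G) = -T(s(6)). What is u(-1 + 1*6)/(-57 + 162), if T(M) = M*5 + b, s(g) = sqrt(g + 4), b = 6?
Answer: -2/35 - sqrt(10)/21 ≈ -0.20773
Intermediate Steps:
s(g) = sqrt(4 + g)
T(M) = 6 + 5*M (T(M) = M*5 + 6 = 5*M + 6 = 6 + 5*M)
u(G) = -6 - 5*sqrt(10) (u(G) = -(6 + 5*sqrt(4 + 6)) = -(6 + 5*sqrt(10)) = -6 - 5*sqrt(10))
u(-1 + 1*6)/(-57 + 162) = (-6 - 5*sqrt(10))/(-57 + 162) = (-6 - 5*sqrt(10))/105 = -2/35 - sqrt(10)/21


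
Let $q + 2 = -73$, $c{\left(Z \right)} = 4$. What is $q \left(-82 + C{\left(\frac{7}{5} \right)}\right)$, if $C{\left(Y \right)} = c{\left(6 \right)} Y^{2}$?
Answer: $5562$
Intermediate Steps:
$q = -75$ ($q = -2 - 73 = -75$)
$C{\left(Y \right)} = 4 Y^{2}$
$q \left(-82 + C{\left(\frac{7}{5} \right)}\right) = - 75 \left(-82 + 4 \left(\frac{7}{5}\right)^{2}\right) = - 75 \left(-82 + 4 \cdot \frac{49}{25}\right) = - 75 \left(-82 + \frac{196}{25}\right) = \left(-75\right) \left(- \frac{1854}{25}\right) = 5562$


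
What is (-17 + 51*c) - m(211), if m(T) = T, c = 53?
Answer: 2475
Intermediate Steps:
(-17 + 51*c) - m(211) = (-17 + 51*53) - 1*211 = (-17 + 2703) - 211 = 2686 - 211 = 2475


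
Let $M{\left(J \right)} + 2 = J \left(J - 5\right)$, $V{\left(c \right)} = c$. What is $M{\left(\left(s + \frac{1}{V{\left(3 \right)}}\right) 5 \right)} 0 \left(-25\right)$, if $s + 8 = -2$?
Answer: $0$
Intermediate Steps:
$s = -10$ ($s = -8 - 2 = -10$)
$M{\left(J \right)} = -2 + J \left(-5 + J\right)$ ($M{\left(J \right)} = -2 + J \left(J - 5\right) = -2 + J \left(-5 + J\right)$)
$M{\left(\left(s + \frac{1}{V{\left(3 \right)}}\right) 5 \right)} 0 \left(-25\right) = \left(-2 + \left(\left(-10 + \frac{1}{3}\right) 5\right)^{2} - 5 \left(-10 + \frac{1}{3}\right) 5\right) 0 \left(-25\right) = \left(-2 + \left(\left(- \frac{29}{3}\right) 5\right)^{2} - 5 \left(\left(- \frac{29}{3}\right) 5\right)\right) 0 \left(-25\right) = \left(-2 + \left(- \frac{145}{3}\right)^{2} - - \frac{725}{3}\right) 0 \left(-25\right) = \left(-2 + \frac{21025}{9} + \frac{725}{3}\right) 0 \left(-25\right) = \frac{23182}{9} \cdot 0 \left(-25\right) = 0 \left(-25\right) = 0$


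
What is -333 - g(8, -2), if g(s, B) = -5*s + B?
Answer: -291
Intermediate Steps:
g(s, B) = B - 5*s
-333 - g(8, -2) = -333 - (-2 - 5*8) = -333 - (-2 - 40) = -333 - 1*(-42) = -333 + 42 = -291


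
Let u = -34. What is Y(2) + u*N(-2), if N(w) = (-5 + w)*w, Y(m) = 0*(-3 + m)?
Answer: -476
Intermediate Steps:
Y(m) = 0
N(w) = w*(-5 + w)
Y(2) + u*N(-2) = 0 - (-68)*(-5 - 2) = 0 - (-68)*(-7) = 0 - 34*14 = 0 - 476 = -476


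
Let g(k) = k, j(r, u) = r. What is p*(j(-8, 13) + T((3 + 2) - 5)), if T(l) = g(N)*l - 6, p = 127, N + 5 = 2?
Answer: -1778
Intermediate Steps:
N = -3 (N = -5 + 2 = -3)
T(l) = -6 - 3*l (T(l) = -3*l - 6 = -6 - 3*l)
p*(j(-8, 13) + T((3 + 2) - 5)) = 127*(-8 + (-6 - 3*((3 + 2) - 5))) = 127*(-8 + (-6 - 3*(5 - 5))) = 127*(-8 + (-6 - 3*0)) = 127*(-8 + (-6 + 0)) = 127*(-8 - 6) = 127*(-14) = -1778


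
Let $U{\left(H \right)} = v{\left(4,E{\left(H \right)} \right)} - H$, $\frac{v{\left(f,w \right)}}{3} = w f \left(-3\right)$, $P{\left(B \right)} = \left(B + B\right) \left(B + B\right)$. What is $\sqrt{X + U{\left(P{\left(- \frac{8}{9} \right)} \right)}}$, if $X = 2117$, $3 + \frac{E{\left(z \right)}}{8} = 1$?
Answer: $\frac{\sqrt{217877}}{9} \approx 51.864$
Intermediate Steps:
$E{\left(z \right)} = -16$ ($E{\left(z \right)} = -24 + 8 \cdot 1 = -24 + 8 = -16$)
$P{\left(B \right)} = 4 B^{2}$ ($P{\left(B \right)} = 2 B 2 B = 4 B^{2}$)
$v{\left(f,w \right)} = - 9 f w$ ($v{\left(f,w \right)} = 3 w f \left(-3\right) = 3 f w \left(-3\right) = 3 \left(- 3 f w\right) = - 9 f w$)
$U{\left(H \right)} = 576 - H$ ($U{\left(H \right)} = \left(-9\right) 4 \left(-16\right) - H = 576 - H$)
$\sqrt{X + U{\left(P{\left(- \frac{8}{9} \right)} \right)}} = \sqrt{2117 + \left(576 - 4 \left(- \frac{8}{9}\right)^{2}\right)} = \sqrt{2117 + \left(576 - 4 \cdot \frac{64}{81}\right)} = \sqrt{2117 + \left(576 - \frac{256}{81}\right)} = \sqrt{2117 + \frac{46400}{81}} = \sqrt{\frac{217877}{81}} = \frac{\sqrt{217877}}{9}$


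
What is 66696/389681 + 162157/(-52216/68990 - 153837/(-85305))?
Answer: 2479218391882332521/16000116761525 ≈ 1.5495e+5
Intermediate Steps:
66696/389681 + 162157/(-52216/68990 - 153837/(-85305)) = 66696*(1/389681) + 162157/(-52216*1/68990 - 153837*(-1/85305)) = 66696/389681 + 162157/(-26108/34495 + 51279/28435) = 66696/389681 + 162157/(41059525/39234613) = 66696/389681 + 162157*(39234613/41059525) = 66696/389681 + 6362167140241/41059525 = 2479218391882332521/16000116761525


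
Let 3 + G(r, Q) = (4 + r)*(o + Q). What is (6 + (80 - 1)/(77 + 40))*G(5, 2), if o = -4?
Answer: -5467/39 ≈ -140.18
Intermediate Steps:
G(r, Q) = -3 + (-4 + Q)*(4 + r) (G(r, Q) = -3 + (4 + r)*(-4 + Q) = -3 + (-4 + Q)*(4 + r))
(6 + (80 - 1)/(77 + 40))*G(5, 2) = (6 + (80 - 1)/(77 + 40))*(-19 - 4*5 + 4*2 + 2*5) = (6 + 79/117)*(-19 - 20 + 8 + 10) = (6 + 79*(1/117))*(-21) = (6 + 79/117)*(-21) = (781/117)*(-21) = -5467/39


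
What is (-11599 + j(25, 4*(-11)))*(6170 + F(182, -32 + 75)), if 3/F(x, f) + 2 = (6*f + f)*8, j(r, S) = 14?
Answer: -57326530485/802 ≈ -7.1479e+7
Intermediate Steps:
F(x, f) = 3/(-2 + 56*f) (F(x, f) = 3/(-2 + (6*f + f)*8) = 3/(-2 + (7*f)*8) = 3/(-2 + 56*f))
(-11599 + j(25, 4*(-11)))*(6170 + F(182, -32 + 75)) = (-11599 + 14)*(6170 + 3/(2*(-1 + 28*(-32 + 75)))) = -11585*(6170 + 3/(2*(-1 + 28*43))) = -11585*(6170 + 3/(2*(-1 + 1204))) = -11585*(6170 + (3/2)/1203) = -11585*(6170 + (3/2)*(1/1203)) = -11585*(6170 + 1/802) = -11585*4948341/802 = -57326530485/802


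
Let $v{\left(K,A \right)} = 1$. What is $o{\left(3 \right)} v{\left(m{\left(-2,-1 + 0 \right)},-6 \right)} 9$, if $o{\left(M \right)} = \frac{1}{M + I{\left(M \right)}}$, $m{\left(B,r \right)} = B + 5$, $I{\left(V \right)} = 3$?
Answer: $\frac{3}{2} \approx 1.5$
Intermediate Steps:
$m{\left(B,r \right)} = 5 + B$
$o{\left(M \right)} = \frac{1}{3 + M}$ ($o{\left(M \right)} = \frac{1}{M + 3} = \frac{1}{3 + M}$)
$o{\left(3 \right)} v{\left(m{\left(-2,-1 + 0 \right)},-6 \right)} 9 = \frac{1}{3 + 3} \cdot 1 \cdot 9 = \frac{1}{6} \cdot 1 \cdot 9 = \frac{1}{6} \cdot 9 = \frac{3}{2}$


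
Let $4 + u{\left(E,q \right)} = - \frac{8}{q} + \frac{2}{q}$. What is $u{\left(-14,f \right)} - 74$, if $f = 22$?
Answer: $- \frac{861}{11} \approx -78.273$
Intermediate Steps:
$u{\left(E,q \right)} = -4 - \frac{6}{q}$ ($u{\left(E,q \right)} = -4 + \left(- \frac{8}{q} + \frac{2}{q}\right) = -4 - \frac{6}{q}$)
$u{\left(-14,f \right)} - 74 = \left(-4 - \frac{6}{22}\right) - 74 = \left(-4 - \frac{3}{11}\right) - 74 = - \frac{47}{11} - 74 = - \frac{861}{11}$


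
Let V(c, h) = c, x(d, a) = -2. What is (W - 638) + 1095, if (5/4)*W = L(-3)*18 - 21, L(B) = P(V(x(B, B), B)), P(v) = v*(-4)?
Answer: 2777/5 ≈ 555.40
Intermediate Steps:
P(v) = -4*v
L(B) = 8 (L(B) = -4*(-2) = 8)
W = 492/5 (W = 4*(8*18 - 21)/5 = 4*(144 - 21)/5 = (⅘)*123 = 492/5 ≈ 98.400)
(W - 638) + 1095 = (492/5 - 638) + 1095 = -2698/5 + 1095 = 2777/5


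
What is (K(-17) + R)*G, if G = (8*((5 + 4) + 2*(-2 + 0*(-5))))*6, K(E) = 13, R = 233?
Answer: 59040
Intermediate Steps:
G = 240 (G = (8*(9 + 2*(-2 + 0)))*6 = (8*(9 + 2*(-2)))*6 = (8*(9 - 4))*6 = (8*5)*6 = 40*6 = 240)
(K(-17) + R)*G = (13 + 233)*240 = 246*240 = 59040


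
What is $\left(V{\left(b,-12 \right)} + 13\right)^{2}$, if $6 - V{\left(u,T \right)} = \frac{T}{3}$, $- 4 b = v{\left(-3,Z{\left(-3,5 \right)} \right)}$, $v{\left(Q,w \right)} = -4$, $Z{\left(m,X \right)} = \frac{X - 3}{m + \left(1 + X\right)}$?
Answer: $529$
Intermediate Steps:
$Z{\left(m,X \right)} = \frac{-3 + X}{1 + X + m}$
$b = 1$ ($b = \left(- \frac{1}{4}\right) \left(-4\right) = 1$)
$V{\left(u,T \right)} = 6 - \frac{T}{3}$
$\left(V{\left(b,-12 \right)} + 13\right)^{2} = \left(\left(6 - -4\right) + 13\right)^{2} = \left(\left(6 + 4\right) + 13\right)^{2} = \left(10 + 13\right)^{2} = 23^{2} = 529$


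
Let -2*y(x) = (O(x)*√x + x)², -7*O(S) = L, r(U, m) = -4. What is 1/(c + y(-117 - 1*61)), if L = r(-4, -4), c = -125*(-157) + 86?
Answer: -49*I/(-191005*I + 4984*√178) ≈ 0.00022881 - 7.9655e-5*I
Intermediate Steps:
c = 19711 (c = 19625 + 86 = 19711)
L = -4
O(S) = 4/7 (O(S) = -⅐*(-4) = 4/7)
y(x) = -(x + 4*√x/7)²/2 (y(x) = -(4*√x/7 + x)²/2 = -(x + 4*√x/7)²/2)
1/(c + y(-117 - 1*61)) = 1/(19711 - (4*√(-117 - 1*61) + 7*(-117 - 1*61))²/98) = 1/(19711 - (4*√(-117 - 61) + 7*(-117 - 61))²/98) = 1/(19711 - (4*√(-178) + 7*(-178))²/98) = 1/(19711 - (4*(I*√178) - 1246)²/98) = 1/(19711 - (4*I*√178 - 1246)²/98) = 1/(19711 - (-1246 + 4*I*√178)²/98)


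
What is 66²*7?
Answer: 30492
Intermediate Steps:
66²*7 = 4356*7 = 30492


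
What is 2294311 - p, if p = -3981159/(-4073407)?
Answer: 718896808186/313339 ≈ 2.2943e+6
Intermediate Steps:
p = 306243/313339 (p = -3981159*(-1/4073407) = 306243/313339 ≈ 0.97735)
2294311 - p = 2294311 - 1*306243/313339 = 2294311 - 306243/313339 = 718896808186/313339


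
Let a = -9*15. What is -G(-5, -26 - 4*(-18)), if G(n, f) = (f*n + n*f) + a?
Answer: 595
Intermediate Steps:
a = -135
G(n, f) = -135 + 2*f*n (G(n, f) = (f*n + n*f) - 135 = (f*n + f*n) - 135 = 2*f*n - 135 = -135 + 2*f*n)
-G(-5, -26 - 4*(-18)) = -(-135 + 2*(-26 - 4*(-18))*(-5)) = -(-135 + 2*(-26 + 72)*(-5)) = -(-135 + 2*46*(-5)) = -(-135 - 460) = -1*(-595) = 595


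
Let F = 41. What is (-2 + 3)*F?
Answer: 41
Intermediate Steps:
(-2 + 3)*F = (-2 + 3)*41 = 1*41 = 41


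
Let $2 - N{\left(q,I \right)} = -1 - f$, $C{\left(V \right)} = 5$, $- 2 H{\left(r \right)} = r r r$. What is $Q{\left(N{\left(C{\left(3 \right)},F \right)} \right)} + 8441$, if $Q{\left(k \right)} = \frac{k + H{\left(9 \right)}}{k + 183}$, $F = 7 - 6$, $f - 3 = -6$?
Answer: $\frac{1029559}{122} \approx 8439.0$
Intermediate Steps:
$f = -3$ ($f = 3 - 6 = -3$)
$H{\left(r \right)} = - \frac{r^{3}}{2}$ ($H{\left(r \right)} = - \frac{r r r}{2} = - \frac{r^{2} r}{2} = - \frac{r^{3}}{2}$)
$F = 1$ ($F = 7 - 6 = 1$)
$N{\left(q,I \right)} = 0$ ($N{\left(q,I \right)} = 2 - \left(-1 - -3\right) = 2 - \left(-1 + 3\right) = 2 - 2 = 0$)
$Q{\left(k \right)} = \frac{- \frac{729}{2} + k}{183 + k}$ ($Q{\left(k \right)} = \frac{k - \frac{9^{3}}{2}}{k + 183} = \frac{k - \frac{729}{2}}{183 + k} = \frac{- \frac{729}{2} + k}{183 + k}$)
$Q{\left(N{\left(C{\left(3 \right)},F \right)} \right)} + 8441 = \frac{- \frac{729}{2} + 0}{183 + 0} + 8441 = \frac{1}{183} \left(- \frac{729}{2}\right) + 8441 = - \frac{243}{122} + 8441 = \frac{1029559}{122}$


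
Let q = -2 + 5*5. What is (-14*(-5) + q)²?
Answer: 8649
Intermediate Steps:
q = 23 (q = -2 + 25 = 23)
(-14*(-5) + q)² = (-14*(-5) + 23)² = (70 + 23)² = 93² = 8649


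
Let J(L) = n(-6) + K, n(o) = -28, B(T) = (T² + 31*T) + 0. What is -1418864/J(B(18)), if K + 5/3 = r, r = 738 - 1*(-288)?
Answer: -4256592/2989 ≈ -1424.1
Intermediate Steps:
r = 1026 (r = 738 + 288 = 1026)
B(T) = T² + 31*T
K = 3073/3 (K = -5/3 + 1026 = 3073/3 ≈ 1024.3)
J(L) = 2989/3 (J(L) = -28 + 3073/3 = 2989/3)
-1418864/J(B(18)) = -1418864/2989/3 = -1418864*3/2989 = -4256592/2989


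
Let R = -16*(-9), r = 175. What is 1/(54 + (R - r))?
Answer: 1/23 ≈ 0.043478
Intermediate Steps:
R = 144
1/(54 + (R - r)) = 1/(54 + (144 - 1*175)) = 1/(54 + (144 - 175)) = 1/(54 - 31) = 1/23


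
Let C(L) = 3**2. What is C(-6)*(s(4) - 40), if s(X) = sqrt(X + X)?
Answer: -360 + 18*sqrt(2) ≈ -334.54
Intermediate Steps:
C(L) = 9
s(X) = sqrt(2)*sqrt(X) (s(X) = sqrt(2*X) = sqrt(2)*sqrt(X))
C(-6)*(s(4) - 40) = 9*(sqrt(2)*sqrt(4) - 40) = 9*(sqrt(2)*2 - 40) = 9*(2*sqrt(2) - 40) = 9*(-40 + 2*sqrt(2)) = -360 + 18*sqrt(2)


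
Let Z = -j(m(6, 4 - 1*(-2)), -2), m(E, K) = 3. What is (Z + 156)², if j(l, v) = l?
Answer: 23409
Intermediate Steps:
Z = -3 (Z = -1*3 = -3)
(Z + 156)² = (-3 + 156)² = 153² = 23409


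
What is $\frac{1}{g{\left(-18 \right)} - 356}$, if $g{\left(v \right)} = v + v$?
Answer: $- \frac{1}{392} \approx -0.002551$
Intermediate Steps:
$g{\left(v \right)} = 2 v$
$\frac{1}{g{\left(-18 \right)} - 356} = \frac{1}{2 \left(-18\right) - 356} = \frac{1}{-36 - 356} = \frac{1}{-392} = - \frac{1}{392}$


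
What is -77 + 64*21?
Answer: 1267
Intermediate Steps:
-77 + 64*21 = -77 + 1344 = 1267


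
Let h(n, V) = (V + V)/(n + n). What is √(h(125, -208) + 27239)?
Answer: 7*√347415/25 ≈ 165.04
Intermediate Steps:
h(n, V) = V/n (h(n, V) = (2*V)/((2*n)) = (2*V)*(1/(2*n)) = V/n)
√(h(125, -208) + 27239) = √(-208/125 + 27239) = √(3404667/125) = 7*√347415/25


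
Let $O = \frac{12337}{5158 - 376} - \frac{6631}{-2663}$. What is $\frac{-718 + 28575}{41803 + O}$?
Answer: $\frac{354744019362}{532403445071} \approx 0.66631$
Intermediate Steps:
$O = \frac{64562873}{12734466}$ ($O = \frac{12337}{5158 - 376} - - \frac{6631}{2663} = \frac{12337}{4782} + \frac{6631}{2663} = \frac{64562873}{12734466} \approx 5.0699$)
$\frac{-718 + 28575}{41803 + O} = \frac{-718 + 28575}{41803 + \frac{64562873}{12734466}} = \frac{27857}{\frac{532403445071}{12734466}} = 27857 \cdot \frac{12734466}{532403445071} = \frac{354744019362}{532403445071}$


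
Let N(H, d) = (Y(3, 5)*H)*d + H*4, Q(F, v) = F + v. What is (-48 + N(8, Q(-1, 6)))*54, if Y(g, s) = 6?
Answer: 12096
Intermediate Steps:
N(H, d) = 4*H + 6*H*d (N(H, d) = (6*H)*d + H*4 = 6*H*d + 4*H = 4*H + 6*H*d)
(-48 + N(8, Q(-1, 6)))*54 = (-48 + 2*8*(2 + 3*(-1 + 6)))*54 = (-48 + 2*8*(2 + 3*5))*54 = (-48 + 2*8*(2 + 15))*54 = (-48 + 2*8*17)*54 = (-48 + 272)*54 = 224*54 = 12096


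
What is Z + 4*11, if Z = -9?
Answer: 35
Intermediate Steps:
Z + 4*11 = -9 + 4*11 = -9 + 44 = 35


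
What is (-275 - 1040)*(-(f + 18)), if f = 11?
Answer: 38135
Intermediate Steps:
(-275 - 1040)*(-(f + 18)) = (-275 - 1040)*(-(11 + 18)) = -(-1315)*29 = -1315*(-29) = 38135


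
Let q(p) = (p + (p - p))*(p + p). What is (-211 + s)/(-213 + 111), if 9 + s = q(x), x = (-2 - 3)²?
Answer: -515/51 ≈ -10.098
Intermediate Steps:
x = 25 (x = (-5)² = 25)
q(p) = 2*p² (q(p) = (p + 0)*(2*p) = p*(2*p) = 2*p²)
s = 1241 (s = -9 + 2*25² = -9 + 2*625 = -9 + 1250 = 1241)
(-211 + s)/(-213 + 111) = (-211 + 1241)/(-213 + 111) = 1030/(-102) = 1030*(-1/102) = -515/51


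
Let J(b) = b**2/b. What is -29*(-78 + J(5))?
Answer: 2117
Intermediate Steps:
J(b) = b
-29*(-78 + J(5)) = -29*(-78 + 5) = -29*(-73) = 2117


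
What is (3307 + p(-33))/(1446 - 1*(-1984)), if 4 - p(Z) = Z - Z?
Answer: 473/490 ≈ 0.96531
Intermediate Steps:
p(Z) = 4 (p(Z) = 4 - (Z - Z) = 4 - 1*0 = 4 + 0 = 4)
(3307 + p(-33))/(1446 - 1*(-1984)) = (3307 + 4)/(1446 - 1*(-1984)) = 3311/(1446 + 1984) = 3311/3430 = 3311*(1/3430) = 473/490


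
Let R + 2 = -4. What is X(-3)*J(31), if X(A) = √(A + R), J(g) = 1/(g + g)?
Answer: 3*I/62 ≈ 0.048387*I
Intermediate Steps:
R = -6 (R = -2 - 4 = -6)
J(g) = 1/(2*g)
X(A) = √(-6 + A) (X(A) = √(A - 6) = √(-6 + A))
X(-3)*J(31) = √(-6 - 3)*((½)/31) = √(-9)*((½)*(1/31)) = (3*I)*(1/62) = 3*I/62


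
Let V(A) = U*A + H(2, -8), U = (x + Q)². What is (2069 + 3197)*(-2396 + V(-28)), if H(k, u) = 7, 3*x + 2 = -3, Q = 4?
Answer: -120449218/9 ≈ -1.3383e+7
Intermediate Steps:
x = -5/3 (x = -⅔ + (⅓)*(-3) = -⅔ - 1 = -5/3 ≈ -1.6667)
U = 49/9 (U = (-5/3 + 4)² = (7/3)² = 49/9 ≈ 5.4444)
V(A) = 7 + 49*A/9 (V(A) = 49*A/9 + 7 = 7 + 49*A/9)
(2069 + 3197)*(-2396 + V(-28)) = (2069 + 3197)*(-2396 + (7 + (49/9)*(-28))) = 5266*(-2396 + (7 - 1372/9)) = 5266*(-2396 - 1309/9) = 5266*(-22873/9) = -120449218/9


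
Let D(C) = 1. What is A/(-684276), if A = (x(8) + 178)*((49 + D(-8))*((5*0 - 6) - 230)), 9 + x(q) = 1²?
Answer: 501500/171069 ≈ 2.9316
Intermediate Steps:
x(q) = -8 (x(q) = -9 + 1² = -9 + 1 = -8)
A = -2006000 (A = (-8 + 178)*((49 + 1)*((5*0 - 6) - 230)) = 170*(50*((0 - 6) - 230)) = 170*(50*(-6 - 230)) = 170*(50*(-236)) = 170*(-11800) = -2006000)
A/(-684276) = -2006000/(-684276) = -2006000*(-1/684276) = 501500/171069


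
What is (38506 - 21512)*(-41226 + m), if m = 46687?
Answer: 92804234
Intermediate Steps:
(38506 - 21512)*(-41226 + m) = (38506 - 21512)*(-41226 + 46687) = 16994*5461 = 92804234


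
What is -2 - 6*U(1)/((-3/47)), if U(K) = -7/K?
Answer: -660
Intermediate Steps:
-2 - 6*U(1)/((-3/47)) = -2 - 6*(-7/1)/((-3/47)) = -2 - 6*(-7*1)/((-3*1/47)) = -2 - (-42)/(-3/47) = -2 - (-42)*(-47)/3 = -2 - 6*329/3 = -2 - 658 = -660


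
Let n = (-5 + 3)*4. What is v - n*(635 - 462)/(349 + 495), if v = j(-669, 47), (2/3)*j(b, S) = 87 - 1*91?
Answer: -920/211 ≈ -4.3602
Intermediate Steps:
j(b, S) = -6 (j(b, S) = 3*(87 - 1*91)/2 = 3*(87 - 91)/2 = (3/2)*(-4) = -6)
v = -6
n = -8 (n = -2*4 = -8)
v - n*(635 - 462)/(349 + 495) = -6 - (-8)*(635 - 462)/(349 + 495) = -6 - (-8)*173/844 = -6 - 1*(-346/211) = -6 + 346/211 = -920/211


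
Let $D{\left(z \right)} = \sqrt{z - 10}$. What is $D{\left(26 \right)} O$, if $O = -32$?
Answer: $-128$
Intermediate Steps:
$D{\left(z \right)} = \sqrt{-10 + z}$
$D{\left(26 \right)} O = \sqrt{-10 + 26} \left(-32\right) = \sqrt{16} \left(-32\right) = 4 \left(-32\right) = -128$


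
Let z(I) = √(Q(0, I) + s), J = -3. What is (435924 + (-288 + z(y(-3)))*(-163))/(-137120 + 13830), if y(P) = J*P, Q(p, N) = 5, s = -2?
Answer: -241434/61645 + 163*√3/123290 ≈ -3.9142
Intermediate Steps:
y(P) = -3*P
z(I) = √3 (z(I) = √(5 - 2) = √3)
(435924 + (-288 + z(y(-3)))*(-163))/(-137120 + 13830) = (435924 + (-288 + √3)*(-163))/(-137120 + 13830) = (435924 + (46944 - 163*√3))/(-123290) = (482868 - 163*√3)*(-1/123290) = -241434/61645 + 163*√3/123290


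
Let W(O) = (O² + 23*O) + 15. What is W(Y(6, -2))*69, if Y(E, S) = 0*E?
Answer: 1035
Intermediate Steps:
Y(E, S) = 0
W(O) = 15 + O² + 23*O
W(Y(6, -2))*69 = (15 + 0² + 23*0)*69 = (15 + 0 + 0)*69 = 15*69 = 1035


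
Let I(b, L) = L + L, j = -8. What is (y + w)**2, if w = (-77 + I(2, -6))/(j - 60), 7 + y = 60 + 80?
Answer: 83411689/4624 ≈ 18039.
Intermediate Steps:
I(b, L) = 2*L
y = 133 (y = -7 + (60 + 80) = -7 + 140 = 133)
w = 89/68 (w = (-77 + 2*(-6))/(-8 - 60) = (-77 - 12)/(-68) = -89*(-1/68) = 89/68 ≈ 1.3088)
(y + w)**2 = (133 + 89/68)**2 = (9133/68)**2 = 83411689/4624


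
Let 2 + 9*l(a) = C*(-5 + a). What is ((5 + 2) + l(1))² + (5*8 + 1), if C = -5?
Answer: 122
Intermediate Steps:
l(a) = 23/9 - 5*a/9 (l(a) = -2/9 + (-5*(-5 + a))/9 = -2/9 + (25 - 5*a)/9 = -2/9 + (25/9 - 5*a/9) = 23/9 - 5*a/9)
((5 + 2) + l(1))² + (5*8 + 1) = ((5 + 2) + (23/9 - 5/9*1))² + (5*8 + 1) = (7 + (23/9 - 5/9))² + (40 + 1) = (7 + 2)² + 41 = 9² + 41 = 81 + 41 = 122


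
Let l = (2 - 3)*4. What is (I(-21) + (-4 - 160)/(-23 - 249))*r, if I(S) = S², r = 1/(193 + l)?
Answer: 30029/12852 ≈ 2.3365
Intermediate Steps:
l = -4 (l = -1*4 = -4)
r = 1/189 (r = 1/(193 - 4) = 1/189 ≈ 0.0052910)
(I(-21) + (-4 - 160)/(-23 - 249))*r = ((-21)² + (-4 - 160)/(-23 - 249))*(1/189) = (441 - 164/(-272))*(1/189) = (441 - 164*(-1/272))*(1/189) = (441 + 41/68)*(1/189) = (30029/68)*(1/189) = 30029/12852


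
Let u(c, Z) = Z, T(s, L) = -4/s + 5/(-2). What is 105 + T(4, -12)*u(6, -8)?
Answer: 133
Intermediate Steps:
T(s, L) = -5/2 - 4/s (T(s, L) = -4/s + 5*(-½) = -4/s - 5/2 = -5/2 - 4/s)
105 + T(4, -12)*u(6, -8) = 105 + (-5/2 - 4/4)*(-8) = 105 + (-5/2 - 4*¼)*(-8) = 105 + (-5/2 - 1)*(-8) = 105 - 7/2*(-8) = 105 + 28 = 133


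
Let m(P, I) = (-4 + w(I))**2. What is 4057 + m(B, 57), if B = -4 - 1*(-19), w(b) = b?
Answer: 6866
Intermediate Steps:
B = 15 (B = -4 + 19 = 15)
m(P, I) = (-4 + I)**2
4057 + m(B, 57) = 4057 + (-4 + 57)**2 = 4057 + 53**2 = 4057 + 2809 = 6866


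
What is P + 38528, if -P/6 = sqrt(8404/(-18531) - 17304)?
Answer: 38528 - 4*I*sqrt(165064279213)/2059 ≈ 38528.0 - 789.28*I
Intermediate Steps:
P = -4*I*sqrt(165064279213)/2059 (P = -6*sqrt(8404/(-18531) - 17304) = -6*sqrt(8404*(-1/18531) - 17304) = -6*sqrt(-8404/18531 - 17304) = -4*I*sqrt(165064279213)/2059 ≈ -789.28*I)
P + 38528 = -4*I*sqrt(165064279213)/2059 + 38528 = 38528 - 4*I*sqrt(165064279213)/2059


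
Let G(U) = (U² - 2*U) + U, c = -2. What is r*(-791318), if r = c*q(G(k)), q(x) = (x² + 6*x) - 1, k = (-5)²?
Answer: 575444866964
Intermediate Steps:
k = 25
G(U) = U² - U
q(x) = -1 + x² + 6*x
r = -727198 (r = -2*(-1 + (25*(-1 + 25))² + 6*(25*(-1 + 25))) = -2*(-1 + (25*24)² + 6*(25*24)) = -2*(-1 + 600² + 6*600) = -2*(-1 + 360000 + 3600) = -2*363599 = -727198)
r*(-791318) = -727198*(-791318) = 575444866964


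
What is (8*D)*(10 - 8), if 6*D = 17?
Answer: 136/3 ≈ 45.333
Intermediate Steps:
D = 17/6 (D = (⅙)*17 = 17/6 ≈ 2.8333)
(8*D)*(10 - 8) = (8*(17/6))*(10 - 8) = (68/3)*2 = 136/3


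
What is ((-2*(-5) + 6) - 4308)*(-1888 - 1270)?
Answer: 13554136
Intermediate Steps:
((-2*(-5) + 6) - 4308)*(-1888 - 1270) = ((10 + 6) - 4308)*(-3158) = (16 - 4308)*(-3158) = -4292*(-3158) = 13554136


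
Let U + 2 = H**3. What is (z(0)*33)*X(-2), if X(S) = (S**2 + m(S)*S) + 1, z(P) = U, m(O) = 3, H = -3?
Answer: 957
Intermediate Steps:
U = -29 (U = -2 + (-3)**3 = -2 - 27 = -29)
z(P) = -29
X(S) = 1 + S**2 + 3*S (X(S) = (S**2 + 3*S) + 1 = 1 + S**2 + 3*S)
(z(0)*33)*X(-2) = (-29*33)*(1 + (-2)**2 + 3*(-2)) = -957*(1 + 4 - 6) = -957*(-1) = 957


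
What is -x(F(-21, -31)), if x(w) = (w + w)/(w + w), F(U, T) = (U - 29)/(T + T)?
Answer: -1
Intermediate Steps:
F(U, T) = (-29 + U)/(2*T) (F(U, T) = (-29 + U)/((2*T)) = (-29 + U)*(1/(2*T)) = (-29 + U)/(2*T))
x(w) = 1 (x(w) = (2*w)/((2*w)) = (2*w)*(1/(2*w)) = 1)
-x(F(-21, -31)) = -1*1 = -1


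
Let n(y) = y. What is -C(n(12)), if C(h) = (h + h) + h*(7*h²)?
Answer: -12120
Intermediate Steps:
C(h) = 2*h + 7*h³
-C(n(12)) = -12*(2 + 7*12²) = -12*(2 + 7*144) = -12*(2 + 1008) = -12*1010 = -1*12120 = -12120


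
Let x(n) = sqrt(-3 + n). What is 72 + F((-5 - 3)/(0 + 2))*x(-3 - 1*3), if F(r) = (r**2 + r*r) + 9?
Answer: 72 + 123*I ≈ 72.0 + 123.0*I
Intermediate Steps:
F(r) = 9 + 2*r**2 (F(r) = (r**2 + r**2) + 9 = 2*r**2 + 9 = 9 + 2*r**2)
72 + F((-5 - 3)/(0 + 2))*x(-3 - 1*3) = 72 + (9 + 2*((-5 - 3)/(0 + 2))**2)*sqrt(-3 + (-3 - 1*3)) = 72 + (9 + 2*(-8/2)**2)*sqrt(-3 + (-3 - 3)) = 72 + (9 + 2*(-8*1/2)**2)*sqrt(-3 - 6) = 72 + (9 + 2*(-4)**2)*sqrt(-9) = 72 + (9 + 2*16)*(3*I) = 72 + (9 + 32)*(3*I) = 72 + 41*(3*I) = 72 + 123*I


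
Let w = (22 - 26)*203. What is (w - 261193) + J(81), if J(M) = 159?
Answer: -261846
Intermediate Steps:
w = -812 (w = -4*203 = -812)
(w - 261193) + J(81) = (-812 - 261193) + 159 = -262005 + 159 = -261846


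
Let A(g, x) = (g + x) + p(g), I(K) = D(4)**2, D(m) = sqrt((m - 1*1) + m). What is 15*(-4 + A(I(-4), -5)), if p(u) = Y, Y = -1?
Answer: -45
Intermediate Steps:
p(u) = -1
D(m) = sqrt(-1 + 2*m) (D(m) = sqrt((m - 1) + m) = sqrt((-1 + m) + m) = sqrt(-1 + 2*m))
I(K) = 7 (I(K) = (sqrt(-1 + 2*4))**2 = (sqrt(-1 + 8))**2 = (sqrt(7))**2 = 7)
A(g, x) = -1 + g + x (A(g, x) = (g + x) - 1 = -1 + g + x)
15*(-4 + A(I(-4), -5)) = 15*(-4 + (-1 + 7 - 5)) = 15*(-4 + 1) = 15*(-3) = -45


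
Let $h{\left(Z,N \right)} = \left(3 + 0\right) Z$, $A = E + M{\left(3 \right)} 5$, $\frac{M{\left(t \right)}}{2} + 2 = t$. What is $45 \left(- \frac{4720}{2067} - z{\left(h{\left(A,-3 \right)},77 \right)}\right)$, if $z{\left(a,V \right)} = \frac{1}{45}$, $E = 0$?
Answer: $- \frac{71489}{689} \approx -103.76$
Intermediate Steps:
$M{\left(t \right)} = -4 + 2 t$
$A = 10$ ($A = 0 + \left(-4 + 2 \cdot 3\right) 5 = 0 + \left(-4 + 6\right) 5 = 0 + 2 \cdot 5 = 0 + 10 = 10$)
$h{\left(Z,N \right)} = 3 Z$
$z{\left(a,V \right)} = \frac{1}{45}$
$45 \left(- \frac{4720}{2067} - z{\left(h{\left(A,-3 \right)},77 \right)}\right) = 45 \left(- \frac{4720}{2067} - \frac{1}{45}\right) = 45 \left(- \frac{71489}{31005}\right) = - \frac{71489}{689}$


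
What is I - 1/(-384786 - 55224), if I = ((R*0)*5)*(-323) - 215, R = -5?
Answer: -94602149/440010 ≈ -215.00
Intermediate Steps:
I = -215 (I = (-5*0*5)*(-323) - 215 = (0*5)*(-323) - 215 = 0*(-323) - 215 = 0 - 215 = -215)
I - 1/(-384786 - 55224) = -215 - 1/(-384786 - 55224) = -215 - 1/(-440010) = -215 - 1*(-1/440010) = -215 + 1/440010 = -94602149/440010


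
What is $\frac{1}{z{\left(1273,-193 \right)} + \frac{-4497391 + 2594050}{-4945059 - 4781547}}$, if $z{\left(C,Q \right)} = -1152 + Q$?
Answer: $- \frac{3242202}{4360127243} \approx -0.0007436$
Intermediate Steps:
$\frac{1}{z{\left(1273,-193 \right)} + \frac{-4497391 + 2594050}{-4945059 - 4781547}} = \frac{1}{\left(-1152 - 193\right) + \frac{-4497391 + 2594050}{-4945059 - 4781547}} = \frac{1}{-1345 - \frac{1903341}{-9726606}} = \frac{1}{-1345 - - \frac{634447}{3242202}} = \frac{1}{-1345 + \frac{634447}{3242202}} = \frac{1}{- \frac{4360127243}{3242202}} = - \frac{3242202}{4360127243}$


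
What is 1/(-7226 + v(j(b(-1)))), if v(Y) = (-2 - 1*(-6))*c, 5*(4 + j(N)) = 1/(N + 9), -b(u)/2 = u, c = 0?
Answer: -1/7226 ≈ -0.00013839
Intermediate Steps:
b(u) = -2*u
j(N) = -4 + 1/(5*(9 + N)) (j(N) = -4 + 1/(5*(N + 9)) = -4 + 1/(5*(9 + N)))
v(Y) = 0 (v(Y) = (-2 - 1*(-6))*0 = (-2 + 6)*0 = 4*0 = 0)
1/(-7226 + v(j(b(-1)))) = 1/(-7226 + 0) = 1/(-7226) = -1/7226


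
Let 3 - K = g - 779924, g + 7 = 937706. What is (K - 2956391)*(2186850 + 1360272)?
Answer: -11046316088886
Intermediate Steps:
g = 937699 (g = -7 + 937706 = 937699)
K = -157772 (K = 3 - (937699 - 779924) = 3 - 1*157775 = 3 - 157775 = -157772)
(K - 2956391)*(2186850 + 1360272) = (-157772 - 2956391)*(2186850 + 1360272) = -3114163*3547122 = -11046316088886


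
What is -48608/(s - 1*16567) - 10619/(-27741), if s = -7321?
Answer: 14304475/5916759 ≈ 2.4176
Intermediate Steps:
-48608/(s - 1*16567) - 10619/(-27741) = -48608/(-7321 - 1*16567) - 10619/(-27741) = -48608/(-7321 - 16567) - 10619*(-1/27741) = -48608/(-23888) + 1517/3963 = -48608*(-1/23888) + 1517/3963 = 3038/1493 + 1517/3963 = 14304475/5916759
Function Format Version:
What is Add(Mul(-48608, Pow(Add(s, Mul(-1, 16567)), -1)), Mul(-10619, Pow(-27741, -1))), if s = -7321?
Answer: Rational(14304475, 5916759) ≈ 2.4176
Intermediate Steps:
Add(Mul(-48608, Pow(Add(s, Mul(-1, 16567)), -1)), Mul(-10619, Pow(-27741, -1))) = Add(Mul(-48608, Pow(Add(-7321, Mul(-1, 16567)), -1)), Mul(-10619, Pow(-27741, -1))) = Add(Mul(-48608, Pow(Add(-7321, -16567), -1)), Mul(-10619, Rational(-1, 27741))) = Add(Mul(-48608, Pow(-23888, -1)), Rational(1517, 3963)) = Add(Mul(-48608, Rational(-1, 23888)), Rational(1517, 3963)) = Add(Rational(3038, 1493), Rational(1517, 3963)) = Rational(14304475, 5916759)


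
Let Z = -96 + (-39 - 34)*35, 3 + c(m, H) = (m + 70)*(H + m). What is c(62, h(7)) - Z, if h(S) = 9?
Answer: 12020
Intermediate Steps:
c(m, H) = -3 + (70 + m)*(H + m) (c(m, H) = -3 + (m + 70)*(H + m) = -3 + (70 + m)*(H + m))
Z = -2651 (Z = -96 - 73*35 = -96 - 2555 = -2651)
c(62, h(7)) - Z = (-3 + 62² + 70*9 + 70*62 + 9*62) - 1*(-2651) = (-3 + 3844 + 630 + 4340 + 558) + 2651 = 9369 + 2651 = 12020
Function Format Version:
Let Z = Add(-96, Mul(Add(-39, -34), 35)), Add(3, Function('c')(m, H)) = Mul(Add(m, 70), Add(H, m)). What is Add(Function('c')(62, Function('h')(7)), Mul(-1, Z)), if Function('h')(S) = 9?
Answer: 12020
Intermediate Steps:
Function('c')(m, H) = Add(-3, Mul(Add(70, m), Add(H, m))) (Function('c')(m, H) = Add(-3, Mul(Add(m, 70), Add(H, m))) = Add(-3, Mul(Add(70, m), Add(H, m))))
Z = -2651 (Z = Add(-96, Mul(-73, 35)) = Add(-96, -2555) = -2651)
Add(Function('c')(62, Function('h')(7)), Mul(-1, Z)) = Add(Add(-3, Pow(62, 2), Mul(70, 9), Mul(70, 62), Mul(9, 62)), Mul(-1, -2651)) = Add(Add(-3, 3844, 630, 4340, 558), 2651) = Add(9369, 2651) = 12020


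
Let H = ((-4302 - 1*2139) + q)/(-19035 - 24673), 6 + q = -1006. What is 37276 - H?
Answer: 1629251955/43708 ≈ 37276.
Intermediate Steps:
q = -1012 (q = -6 - 1006 = -1012)
H = 7453/43708 (H = ((-4302 - 1*2139) - 1012)/(-19035 - 24673) = ((-4302 - 2139) - 1012)/(-43708) = (-6441 - 1012)*(-1/43708) = -7453*(-1/43708) = 7453/43708 ≈ 0.17052)
37276 - H = 37276 - 1*7453/43708 = 37276 - 7453/43708 = 1629251955/43708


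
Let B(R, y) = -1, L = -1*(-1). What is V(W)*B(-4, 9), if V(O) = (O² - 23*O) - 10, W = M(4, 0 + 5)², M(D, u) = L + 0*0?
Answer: 32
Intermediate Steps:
L = 1
M(D, u) = 1 (M(D, u) = 1 + 0*0 = 1 + 0 = 1)
W = 1 (W = 1² = 1)
V(O) = -10 + O² - 23*O
V(W)*B(-4, 9) = (-10 + 1² - 23*1)*(-1) = (-10 + 1 - 23)*(-1) = -32*(-1) = 32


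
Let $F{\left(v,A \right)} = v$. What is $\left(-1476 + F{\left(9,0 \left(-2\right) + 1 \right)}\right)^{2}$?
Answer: $2152089$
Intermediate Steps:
$\left(-1476 + F{\left(9,0 \left(-2\right) + 1 \right)}\right)^{2} = \left(-1476 + 9\right)^{2} = \left(-1467\right)^{2} = 2152089$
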